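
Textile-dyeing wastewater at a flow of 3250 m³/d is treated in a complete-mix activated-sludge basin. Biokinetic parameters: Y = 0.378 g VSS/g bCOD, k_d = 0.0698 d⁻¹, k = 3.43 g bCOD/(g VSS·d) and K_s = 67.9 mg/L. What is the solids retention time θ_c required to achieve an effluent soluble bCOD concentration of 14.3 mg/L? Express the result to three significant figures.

θ_c ≈ 6.42 d

Specific growth rate at S = 14.3 mg/L: μ = YkS/(K_s+S) = 0.378·3.43·14.3/(67.9+14.3) = 0.2256 d⁻¹.
1/θ_c = 0.2256 − 0.0698 = 0.1558 d⁻¹, so θ_c = 6.420 d.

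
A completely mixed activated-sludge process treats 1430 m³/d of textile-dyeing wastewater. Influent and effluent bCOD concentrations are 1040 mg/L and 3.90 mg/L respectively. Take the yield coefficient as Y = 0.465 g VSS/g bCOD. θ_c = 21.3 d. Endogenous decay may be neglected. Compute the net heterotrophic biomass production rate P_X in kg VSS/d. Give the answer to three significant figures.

P_X ≈ 689 kg VSS/d

With endogenous decay neglected, the observed yield equals the true yield: Y_obs = Y = 0.465 g VSS/g bCOD.
Q·(S₀ − S) = 1430 × (1040 − 3.90) × 10⁻³ = 1482 kg/d removed.
Biomass produced: P_X = Y_obs·Q·ΔS = 0.4650 × 1482 ≈ 689.0 kg VSS/d.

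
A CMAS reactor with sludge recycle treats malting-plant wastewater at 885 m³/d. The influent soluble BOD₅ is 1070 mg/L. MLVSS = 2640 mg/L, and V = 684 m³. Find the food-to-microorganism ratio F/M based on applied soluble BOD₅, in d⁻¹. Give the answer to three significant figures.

F/M ≈ 0.524 d⁻¹

F/M = Q·S₀ / (V·X) = 885 × 1070 / (684.0 × 2640) = 0.5244 g soluble BOD₅·(g VSS·d)⁻¹.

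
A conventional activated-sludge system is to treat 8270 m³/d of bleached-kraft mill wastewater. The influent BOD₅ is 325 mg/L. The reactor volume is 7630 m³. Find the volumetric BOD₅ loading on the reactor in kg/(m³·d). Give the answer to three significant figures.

L_v ≈ 0.352 kg BOD₅/(m³·d)

Applied BOD₅ load per unit volume = Q·S₀/V = (8270 × 325/1000)/7630 = 0.3523 kg BOD₅·m⁻³·d⁻¹.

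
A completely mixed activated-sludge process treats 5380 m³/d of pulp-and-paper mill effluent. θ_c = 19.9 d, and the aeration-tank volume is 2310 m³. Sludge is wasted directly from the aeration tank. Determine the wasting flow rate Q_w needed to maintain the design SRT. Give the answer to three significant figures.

Q_w ≈ 116 m³/d

For wasting at MLVSS concentration, Q_w = V/θ_c = 2310/19.9 = 116.1 m³/d.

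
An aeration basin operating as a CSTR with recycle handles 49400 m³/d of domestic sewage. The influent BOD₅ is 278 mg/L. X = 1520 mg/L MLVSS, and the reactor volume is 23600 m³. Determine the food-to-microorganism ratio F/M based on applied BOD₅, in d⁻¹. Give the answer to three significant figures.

Food-to-microorganism ratio F/M = Q S₀ / (V X) = 49400 × 278 / (23600 × 1520) = 0.3828 d⁻¹.

F/M ≈ 0.383 d⁻¹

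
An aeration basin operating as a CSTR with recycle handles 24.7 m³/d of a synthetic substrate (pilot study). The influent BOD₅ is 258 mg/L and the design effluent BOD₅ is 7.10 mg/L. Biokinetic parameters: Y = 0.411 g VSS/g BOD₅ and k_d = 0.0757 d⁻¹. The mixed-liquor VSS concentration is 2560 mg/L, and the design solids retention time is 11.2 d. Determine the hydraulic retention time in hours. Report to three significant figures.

Rearranging the biomass balance for a CMAS with decay, V = Y·Q·ΔS·θ_c / [X·(1+k_d θ_c)] = 0.411 × 24.7 × (258 − 7.10) × 11.2 / [2560 × (1 + 0.0757 × 11.2)] = 2.85×10^4 / 4730 = 6.030 m³.
τ = V/Q = 6.030/24.7 = 0.2441 d, or 5.860 h.

τ ≈ 5.86 h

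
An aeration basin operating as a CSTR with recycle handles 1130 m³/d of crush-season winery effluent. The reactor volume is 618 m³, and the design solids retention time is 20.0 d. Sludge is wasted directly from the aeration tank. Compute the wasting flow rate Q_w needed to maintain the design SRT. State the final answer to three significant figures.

Wasting from the aeration tank: Q_w = V / θ_c = 618.0 / 20.0 = 30.90 m³/d.

Q_w ≈ 30.9 m³/d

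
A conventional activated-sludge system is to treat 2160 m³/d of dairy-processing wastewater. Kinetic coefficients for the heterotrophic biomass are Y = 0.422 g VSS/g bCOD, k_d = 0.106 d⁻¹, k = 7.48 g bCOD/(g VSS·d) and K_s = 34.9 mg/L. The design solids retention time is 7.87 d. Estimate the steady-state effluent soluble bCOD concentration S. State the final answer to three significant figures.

S ≈ 2.78 mg/L

For a completely mixed reactor with recycle the Lawrence–McCarty relation gives S = K_s·(1 + k_d·θ_c) / [θ_c·(Y·k − k_d) − 1] = 34.9 × (1 + 0.106 × 7.87) / [7.87 × (0.422 × 7.48 − 0.106) − 1] = 64.01 / 23.01 = 2.782 mg/L.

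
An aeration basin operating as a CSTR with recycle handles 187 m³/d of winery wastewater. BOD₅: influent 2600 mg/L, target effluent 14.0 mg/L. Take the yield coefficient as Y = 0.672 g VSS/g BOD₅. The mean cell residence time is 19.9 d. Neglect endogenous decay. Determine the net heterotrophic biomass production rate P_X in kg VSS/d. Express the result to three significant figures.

P_X ≈ 325 kg VSS/d

With endogenous decay neglected, the observed yield equals the true yield: Y_obs = Y = 0.672 g VSS/g BOD₅.
ΔS = 2600 − 14.0 = 2586 mg/L, so the substrate removal rate is 187 × 2586/1000 = 483.6 kg BOD₅/d.
Net biomass production P_X = Y_obs × Q·(S₀ − S) = 0.6720 × 483.6 = 325.0 kg VSS/d.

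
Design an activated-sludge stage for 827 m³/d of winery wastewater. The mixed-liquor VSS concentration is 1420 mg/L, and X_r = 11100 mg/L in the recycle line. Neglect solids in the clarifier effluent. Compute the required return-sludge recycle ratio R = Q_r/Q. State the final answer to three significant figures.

R ≈ 0.147

Mass balance around the secondary clarifier (neglecting effluent solids): R = X / (X_r − X) = 1420 / (11100 − 1420) = 0.1467.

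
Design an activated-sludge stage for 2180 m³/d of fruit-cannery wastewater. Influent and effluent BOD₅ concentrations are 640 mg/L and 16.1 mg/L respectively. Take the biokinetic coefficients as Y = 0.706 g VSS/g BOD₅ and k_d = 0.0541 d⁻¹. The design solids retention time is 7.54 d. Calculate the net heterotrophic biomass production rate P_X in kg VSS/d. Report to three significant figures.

P_X ≈ 682 kg VSS/d

Correct the yield for decay: Y_obs = Y/(1 + k_d θ_c) = 0.706 / (1 + 0.0541 × 7.54) = 0.706 / 1.408 = 0.5015.
Q·(S₀ − S) = 2180 × (640 − 16.1) × 10⁻³ = 1360 kg/d removed.
P_X = Y_obs · Q(S₀ − S) = 0.5015 × 1360 = 682.0 kg VSS/d.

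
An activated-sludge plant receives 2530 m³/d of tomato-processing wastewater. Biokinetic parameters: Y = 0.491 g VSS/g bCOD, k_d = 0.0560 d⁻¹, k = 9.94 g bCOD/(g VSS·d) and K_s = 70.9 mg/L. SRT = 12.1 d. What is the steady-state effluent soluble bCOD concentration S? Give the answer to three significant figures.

For a completely mixed reactor with recycle the Lawrence–McCarty relation gives S = K_s·(1 + k_d·θ_c) / [θ_c·(Y·k − k_d) − 1] = 70.9 × (1 + 0.0560 × 12.1) / [12.1 × (0.491 × 9.94 − 0.0560) − 1] = 118.9 / 57.38 = 2.073 mg/L.

S ≈ 2.07 mg/L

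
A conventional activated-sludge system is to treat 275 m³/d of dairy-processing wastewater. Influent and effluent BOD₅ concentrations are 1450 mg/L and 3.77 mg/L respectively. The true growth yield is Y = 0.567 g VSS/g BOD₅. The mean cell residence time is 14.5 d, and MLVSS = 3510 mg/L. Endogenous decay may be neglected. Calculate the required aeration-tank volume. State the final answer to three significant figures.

With k_d = 0 the design equation reduces to V = Y Q (S₀−S) θ_c / X = 0.567 × 275 × (1450 − 3.77) × 14.5 / 3510 = 931.6 m³.

V ≈ 932 m³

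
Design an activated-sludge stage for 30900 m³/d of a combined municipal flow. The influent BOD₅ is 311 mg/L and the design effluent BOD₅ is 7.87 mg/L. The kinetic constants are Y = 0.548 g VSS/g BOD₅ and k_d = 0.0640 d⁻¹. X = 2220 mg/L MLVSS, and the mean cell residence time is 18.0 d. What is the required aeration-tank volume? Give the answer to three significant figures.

V ≈ 19300 m³

Rearranging the biomass balance for a CMAS with decay, V = Y·Q·ΔS·θ_c / [X·(1+k_d θ_c)] = 0.548 × 30900 × (311 − 7.87) × 18.0 / [2220 × (1 + 0.0640 × 18.0)] = 9.24×10^7 / 4777 = 19339 m³.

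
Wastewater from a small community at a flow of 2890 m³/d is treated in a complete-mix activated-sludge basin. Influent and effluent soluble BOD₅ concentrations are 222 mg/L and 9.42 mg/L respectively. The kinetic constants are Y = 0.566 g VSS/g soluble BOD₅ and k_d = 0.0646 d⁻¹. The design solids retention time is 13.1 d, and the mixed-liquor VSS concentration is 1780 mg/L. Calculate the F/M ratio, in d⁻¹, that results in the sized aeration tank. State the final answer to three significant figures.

F/M ≈ 0.260 d⁻¹

Steady-state biomass mass balance: V·X·(1 + k_d·θ_c) = Y·Q·(S₀ − S)·θ_c, so V = 0.566 × 2890 × (222 − 9.42) × 13.1 / [1780 × (1 + 0.0646 × 13.1)] = 4.56×10^6 / 3286 = 1386 m³.
Food-to-microorganism ratio F/M = Q S₀ / (V X) = 2890 × 222 / (1386 × 1780) = 0.2600 d⁻¹.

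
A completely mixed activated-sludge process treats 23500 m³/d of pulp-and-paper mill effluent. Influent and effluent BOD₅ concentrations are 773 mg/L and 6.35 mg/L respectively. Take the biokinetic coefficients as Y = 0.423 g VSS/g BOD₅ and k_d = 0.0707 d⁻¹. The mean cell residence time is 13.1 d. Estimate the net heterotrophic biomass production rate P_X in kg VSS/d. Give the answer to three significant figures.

The observed yield is Y_obs = Y/(1 + k_d·θ_c) = 0.423 / (1 + 0.0707 × 13.1) = 0.423 / 1.926 = 0.2196 g VSS per g BOD₅ removed.
ΔS = 773 − 6.35 = 766.6 mg/L, so the substrate removal rate is 23500 × 766.6/1000 = 18016 kg BOD₅/d.
Biomass produced: P_X = Y_obs·Q·ΔS = 0.2196 × 18016 ≈ 3956 kg VSS/d.

P_X ≈ 3960 kg VSS/d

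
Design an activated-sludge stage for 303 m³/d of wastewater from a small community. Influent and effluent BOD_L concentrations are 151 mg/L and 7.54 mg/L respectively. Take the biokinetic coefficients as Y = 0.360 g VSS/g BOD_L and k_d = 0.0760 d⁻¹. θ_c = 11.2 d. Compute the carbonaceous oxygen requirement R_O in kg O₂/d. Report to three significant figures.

Observed yield with endogenous decay: Y_obs = Y / (1 + k_d·θ_c) = 0.360 / (1 + 0.0760 × 11.2) = 0.360 / 1.851 = 0.1945 g VSS/g BOD_L.
ΔS = 151 − 7.54 = 143.5 mg/L, so the substrate removal rate is 303 × 143.5/1000 = 43.47 kg BOD_L/d.
P_X = Y_obs·Q·(S₀ − S) = 0.1945 × 43.47 = 8.453 kg VSS/d.
R_O = Q·(S₀ − S) − 1.42·P_X = 43.47 − 1.42 × 8.453 = 31.46 kg O₂/d.

R_O ≈ 31.5 kg O₂/d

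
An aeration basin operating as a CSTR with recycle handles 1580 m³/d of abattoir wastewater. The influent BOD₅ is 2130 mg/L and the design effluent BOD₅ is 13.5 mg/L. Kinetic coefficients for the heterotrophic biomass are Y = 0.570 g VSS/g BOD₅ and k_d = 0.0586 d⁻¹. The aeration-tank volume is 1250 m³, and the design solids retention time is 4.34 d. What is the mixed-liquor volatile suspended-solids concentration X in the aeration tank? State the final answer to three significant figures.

X ≈ 5280 mg/L

From V·X·(1 + k_d·θ_c) = Y·Q·(S₀ − S)·θ_c: X = 0.570 × 1580 × (2130 − 13.5) × 4.34 / [1250 × (1 + 0.0586 × 4.34)] = 5276 mg/L.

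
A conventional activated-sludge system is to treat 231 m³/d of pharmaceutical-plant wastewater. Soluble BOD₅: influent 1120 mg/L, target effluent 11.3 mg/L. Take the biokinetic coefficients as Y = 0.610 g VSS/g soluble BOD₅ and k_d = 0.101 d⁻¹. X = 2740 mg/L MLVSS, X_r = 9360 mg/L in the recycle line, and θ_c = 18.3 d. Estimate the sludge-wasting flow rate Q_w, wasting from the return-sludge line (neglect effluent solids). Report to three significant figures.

Q_w ≈ 5.86 m³/d

From the SRT design equation V = Y Q (S₀−S) θ_c / [X (1 + k_d θ_c)] = 0.610 × 231 × (1120 − 11.3) × 18.3 / [2740 × (1 + 0.101 × 18.3)] = 2.86×10^6 / 7804 = 366.3 m³.
Wasting from the return line (neglecting effluent solids): Q_w = V·X / (θ_c·X_r) = 366.3 × 2740 / (18.3 × 9360) = 5.860 m³/d.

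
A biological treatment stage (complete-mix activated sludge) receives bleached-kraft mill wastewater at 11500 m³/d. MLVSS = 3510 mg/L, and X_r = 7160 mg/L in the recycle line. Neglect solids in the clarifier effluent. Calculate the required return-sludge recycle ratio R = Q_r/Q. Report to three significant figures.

Solids balance on the clarifier gives (1+R)X = R·X_r, so R = X/(X_r − X) = 3510 / (7160 − 3510) = 0.9616.

R ≈ 0.962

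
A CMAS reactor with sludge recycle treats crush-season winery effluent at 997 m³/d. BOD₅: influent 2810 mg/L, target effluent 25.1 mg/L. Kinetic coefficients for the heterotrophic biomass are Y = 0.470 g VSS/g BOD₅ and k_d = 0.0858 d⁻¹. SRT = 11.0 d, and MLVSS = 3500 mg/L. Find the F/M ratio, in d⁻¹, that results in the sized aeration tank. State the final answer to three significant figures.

Steady-state biomass mass balance: V·X·(1 + k_d·θ_c) = Y·Q·(S₀ − S)·θ_c, so V = 0.470 × 997 × (2810 − 25.1) × 11.0 / [3500 × (1 + 0.0858 × 11.0)] = 1.44×10^7 / 6803 = 2110 m³.
F/M = Q·S₀ / (V·X) = 997 × 2810 / (2110 × 3500) = 0.3794 g BOD₅·(g VSS·d)⁻¹.

F/M ≈ 0.379 d⁻¹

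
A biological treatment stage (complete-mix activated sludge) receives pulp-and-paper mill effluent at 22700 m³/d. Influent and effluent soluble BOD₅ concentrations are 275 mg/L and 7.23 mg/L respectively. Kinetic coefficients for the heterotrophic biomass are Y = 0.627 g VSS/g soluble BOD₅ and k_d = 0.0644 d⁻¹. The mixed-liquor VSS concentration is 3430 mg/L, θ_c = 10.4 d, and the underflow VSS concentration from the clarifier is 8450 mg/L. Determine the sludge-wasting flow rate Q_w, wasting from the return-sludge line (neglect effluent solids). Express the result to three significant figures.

Q_w ≈ 270 m³/d

From the SRT design equation V = Y Q (S₀−S) θ_c / [X (1 + k_d θ_c)] = 0.627 × 22700 × (275 − 7.23) × 10.4 / [3430 × (1 + 0.0644 × 10.4)] = 3.96×10^7 / 5727 = 6921 m³.
Wasting from the return line (neglecting effluent solids): Q_w = V·X / (θ_c·X_r) = 6921 × 3430 / (10.4 × 8450) = 270.1 m³/d.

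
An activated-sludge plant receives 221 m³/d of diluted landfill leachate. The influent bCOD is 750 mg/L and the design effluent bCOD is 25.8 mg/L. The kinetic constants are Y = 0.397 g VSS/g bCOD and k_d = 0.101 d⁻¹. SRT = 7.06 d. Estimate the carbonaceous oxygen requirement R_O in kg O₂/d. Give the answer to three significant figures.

Observed yield with endogenous decay: Y_obs = Y / (1 + k_d·θ_c) = 0.397 / (1 + 0.101 × 7.06) = 0.397 / 1.713 = 0.2317 g VSS/g bCOD.
ΔS = 750 − 25.8 = 724.2 mg/L, so the substrate removal rate is 221 × 724.2/1000 = 160.0 kg bCOD/d.
P_X = Y_obs·Q·(S₀ − S) = 0.2317 × 160.0 = 37.09 kg VSS/d.
R_O = Q·(S₀ − S) − 1.42·P_X = 160.0 − 1.42 × 37.09 = 107.4 kg O₂/d.

R_O ≈ 107 kg O₂/d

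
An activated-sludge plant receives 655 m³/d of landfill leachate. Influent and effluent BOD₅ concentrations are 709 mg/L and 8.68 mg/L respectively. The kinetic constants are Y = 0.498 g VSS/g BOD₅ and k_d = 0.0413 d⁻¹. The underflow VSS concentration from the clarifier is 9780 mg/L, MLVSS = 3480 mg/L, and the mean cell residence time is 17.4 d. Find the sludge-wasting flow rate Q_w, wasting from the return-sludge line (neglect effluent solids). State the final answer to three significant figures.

Steady-state biomass mass balance: V·X·(1 + k_d·θ_c) = Y·Q·(S₀ − S)·θ_c, so V = 0.498 × 655 × (709 − 8.68) × 17.4 / [3480 × (1 + 0.0413 × 17.4)] = 3.97×10^6 / 5981 = 664.6 m³.
Q_w = (V·X)/(θ_c X_r) = 664.6 × 3480 / (17.4 × 9780) = 13.59 m³/d.

Q_w ≈ 13.6 m³/d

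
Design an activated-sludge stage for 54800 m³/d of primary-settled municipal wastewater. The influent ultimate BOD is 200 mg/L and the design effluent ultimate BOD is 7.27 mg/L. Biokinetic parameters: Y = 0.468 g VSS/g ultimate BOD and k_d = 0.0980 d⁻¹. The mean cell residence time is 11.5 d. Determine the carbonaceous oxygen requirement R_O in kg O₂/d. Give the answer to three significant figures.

R_O ≈ 7260 kg O₂/d

Y_obs = Y / (1 + k_d θ_c) = 0.468 / (1 + 0.0980 × 11.5) = 0.468 / 2.127 = 0.2200.
ΔS = 200 − 7.27 = 192.7 mg/L, so the substrate removal rate is 54800 × 192.7/1000 = 10562 kg ultimate BOD/d.
P_X = Y_obs·Q·(S₀ − S) = 0.2200 × 10562 = 2324 kg VSS/d.
Carbonaceous O₂ demand = substrate oxidised − cell-mass equivalent = 10562 − 1.42 × 2324 = 7262 kg O₂/d.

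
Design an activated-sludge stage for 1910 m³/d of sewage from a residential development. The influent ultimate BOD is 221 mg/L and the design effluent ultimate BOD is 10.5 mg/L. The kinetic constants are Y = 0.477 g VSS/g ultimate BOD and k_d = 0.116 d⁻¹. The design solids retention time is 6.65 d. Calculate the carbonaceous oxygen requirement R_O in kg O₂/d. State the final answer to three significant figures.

Observed yield with endogenous decay: Y_obs = Y / (1 + k_d·θ_c) = 0.477 / (1 + 0.116 × 6.65) = 0.477 / 1.771 = 0.2693 g VSS/g ultimate BOD.
Q·(S₀ − S) = 1910 × (221 − 10.5) × 10⁻³ = 402.1 kg/d removed.
Biomass synthesised: P_X = Y_obs × 402.1 = 108.3 kg VSS/d.
Carbonaceous O₂ demand = substrate oxidised − cell-mass equivalent = 402.1 − 1.42 × 108.3 = 248.3 kg O₂/d.

R_O ≈ 248 kg O₂/d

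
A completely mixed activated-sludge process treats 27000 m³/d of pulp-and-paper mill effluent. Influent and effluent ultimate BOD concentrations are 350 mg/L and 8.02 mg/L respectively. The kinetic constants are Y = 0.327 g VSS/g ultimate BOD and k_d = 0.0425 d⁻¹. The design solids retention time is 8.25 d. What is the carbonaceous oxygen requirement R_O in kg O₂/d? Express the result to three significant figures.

The observed yield is Y_obs = Y/(1 + k_d·θ_c) = 0.327 / (1 + 0.0425 × 8.25) = 0.327 / 1.351 = 0.2421 g VSS per g ultimate BOD removed.
Substrate removed = Q·(S₀ − S) = 27000 m³/d × (350 − 8.02) g/m³ = 9.23×10^6 g/d = 9233 kg/d.
Net sludge production P_X = 0.2421 × 9233 = 2236 kg VSS/d.
R_O = Q·ΔS − 1.42 P_X = 9233 − 3174 = 6059 kg O₂/d.

R_O ≈ 6060 kg O₂/d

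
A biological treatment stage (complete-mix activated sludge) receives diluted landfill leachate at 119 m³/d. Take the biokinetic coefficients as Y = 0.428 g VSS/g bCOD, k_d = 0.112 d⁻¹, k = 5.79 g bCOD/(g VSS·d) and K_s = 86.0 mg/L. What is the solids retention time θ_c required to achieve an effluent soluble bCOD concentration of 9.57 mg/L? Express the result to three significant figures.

θ_c ≈ 7.34 d

Specific growth rate at S = 9.57 mg/L: μ = YkS/(K_s+S) = 0.428·5.79·9.57/(86.0+9.57) = 0.2481 d⁻¹.
θ_c = 1/(μ − k_d) = 1/(0.2481 − 0.112) = 1/0.1361 = 7.345 d.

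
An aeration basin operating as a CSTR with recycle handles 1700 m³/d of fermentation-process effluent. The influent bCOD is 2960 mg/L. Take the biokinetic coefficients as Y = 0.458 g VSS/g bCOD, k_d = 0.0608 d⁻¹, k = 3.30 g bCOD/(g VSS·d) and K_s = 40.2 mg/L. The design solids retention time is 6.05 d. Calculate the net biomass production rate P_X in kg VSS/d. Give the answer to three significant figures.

From the Monod/SRT balance for a CMAS, S = K_s·(1+k_d θ_c)/[θ_c·(Y k − k_d) − 1] = 40.2 × (1 + 0.0608 × 6.05) / [6.05 × (0.458 × 3.30 − 0.0608) − 1] = 54.99 / 7.776 = 7.071 mg/L.
Y_obs = Y / (1 + k_d θ_c) = 0.458 / (1 + 0.0608 × 6.05) = 0.458 / 1.368 = 0.3348.
Q·(S₀ − S) = 1700 × (2960 − 7.07) × 10⁻³ = 5020 kg/d removed.
Net biomass production P_X = Y_obs × Q·(S₀ − S) = 0.3348 × 5020 = 1681 kg VSS/d.

P_X ≈ 1680 kg VSS/d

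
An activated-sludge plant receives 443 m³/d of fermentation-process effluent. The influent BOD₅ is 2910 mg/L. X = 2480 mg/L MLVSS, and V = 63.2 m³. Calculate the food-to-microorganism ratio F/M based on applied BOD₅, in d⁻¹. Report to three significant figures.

F/M ≈ 8.22 d⁻¹

F/M = Q·S₀ / (V·X) = 443 × 2910 / (63.20 × 2480) = 8.225 g BOD₅·(g VSS·d)⁻¹.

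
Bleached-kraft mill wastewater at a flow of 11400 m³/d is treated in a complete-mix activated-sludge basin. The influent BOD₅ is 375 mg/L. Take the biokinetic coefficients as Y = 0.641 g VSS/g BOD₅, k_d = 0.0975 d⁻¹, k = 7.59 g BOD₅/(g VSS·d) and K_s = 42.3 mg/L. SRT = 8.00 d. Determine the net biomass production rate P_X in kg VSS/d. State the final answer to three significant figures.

Effluent substrate depends only on kinetics and SRT: S = K_s(1 + k_d θ_c) / [θ_c(Yk − k_d) − 1] = 42.3 × (1 + 0.0975 × 8.00) / [8.00 × (0.641 × 7.59 − 0.0975) − 1] = 75.29 / 37.14 = 2.027 mg/L.
Correct the yield for decay: Y_obs = Y/(1 + k_d θ_c) = 0.641 / (1 + 0.0975 × 8.00) = 0.641 / 1.780 = 0.3601.
Mass of BOD₅ removed per day: Q(S₀ − S) = 11400 × 373.0 g/m³ = 4252 kg/d.
P_X = Y_obs · Q(S₀ − S) = 0.3601 × 4252 = 1531 kg VSS/d.

P_X ≈ 1530 kg VSS/d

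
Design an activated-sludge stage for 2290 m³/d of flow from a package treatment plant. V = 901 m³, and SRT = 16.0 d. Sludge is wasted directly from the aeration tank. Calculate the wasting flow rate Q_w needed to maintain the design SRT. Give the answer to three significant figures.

With mixed-liquor wasting, θ_c = V/Q_w, so Q_w = V/θ_c = 901.0/16.0 = 56.31 m³/d.

Q_w ≈ 56.3 m³/d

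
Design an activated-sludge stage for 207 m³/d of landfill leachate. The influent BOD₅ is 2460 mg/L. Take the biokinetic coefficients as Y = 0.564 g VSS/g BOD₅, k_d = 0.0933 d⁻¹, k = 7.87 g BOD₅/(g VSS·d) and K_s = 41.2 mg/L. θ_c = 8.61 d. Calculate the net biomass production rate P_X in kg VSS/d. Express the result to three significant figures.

For a completely mixed reactor with recycle the Lawrence–McCarty relation gives S = K_s·(1 + k_d·θ_c) / [θ_c·(Y·k − k_d) − 1] = 41.2 × (1 + 0.0933 × 8.61) / [8.61 × (0.564 × 7.87 − 0.0933) − 1] = 74.30 / 36.41 = 2.040 mg/L.
The observed yield is Y_obs = Y/(1 + k_d·θ_c) = 0.564 / (1 + 0.0933 × 8.61) = 0.564 / 1.803 = 0.3128 g VSS per g BOD₅ removed.
Substrate removed = Q·(S₀ − S) = 207 m³/d × (2460 − 2.04) g/m³ = 5.09×10^5 g/d = 508.8 kg/d.
Biomass produced: P_X = Y_obs·Q·ΔS = 0.3128 × 508.8 ≈ 159.1 kg VSS/d.

P_X ≈ 159 kg VSS/d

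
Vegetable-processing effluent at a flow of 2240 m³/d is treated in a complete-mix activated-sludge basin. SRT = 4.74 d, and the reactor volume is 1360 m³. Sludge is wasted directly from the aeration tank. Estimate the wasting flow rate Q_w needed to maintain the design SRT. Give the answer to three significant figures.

Q_w ≈ 287 m³/d

With mixed-liquor wasting, θ_c = V/Q_w, so Q_w = V/θ_c = 1360/4.74 = 286.9 m³/d.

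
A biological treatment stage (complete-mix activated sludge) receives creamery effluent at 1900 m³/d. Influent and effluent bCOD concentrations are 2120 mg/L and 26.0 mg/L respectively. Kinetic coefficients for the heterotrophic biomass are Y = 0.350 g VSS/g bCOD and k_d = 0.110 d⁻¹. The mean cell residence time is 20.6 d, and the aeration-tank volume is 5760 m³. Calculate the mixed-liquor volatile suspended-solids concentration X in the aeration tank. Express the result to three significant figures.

X = Y·Q·ΔS·θ_c / [V·(1 + k_d θ_c)] = 0.350 × 1900 × (2120 − 26.0) × 20.6 / [5760 × (1 + 0.110 × 20.6)] = 1525 mg/L.

X ≈ 1520 mg/L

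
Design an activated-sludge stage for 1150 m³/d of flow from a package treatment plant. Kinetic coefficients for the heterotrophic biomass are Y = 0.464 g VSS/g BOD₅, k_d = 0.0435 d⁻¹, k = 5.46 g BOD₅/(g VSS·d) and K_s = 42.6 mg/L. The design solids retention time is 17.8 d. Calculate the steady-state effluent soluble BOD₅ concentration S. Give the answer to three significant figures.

S ≈ 1.74 mg/L

For a completely mixed reactor with recycle the Lawrence–McCarty relation gives S = K_s·(1 + k_d·θ_c) / [θ_c·(Y·k − k_d) − 1] = 42.6 × (1 + 0.0435 × 17.8) / [17.8 × (0.464 × 5.46 − 0.0435) − 1] = 75.59 / 43.32 = 1.745 mg/L.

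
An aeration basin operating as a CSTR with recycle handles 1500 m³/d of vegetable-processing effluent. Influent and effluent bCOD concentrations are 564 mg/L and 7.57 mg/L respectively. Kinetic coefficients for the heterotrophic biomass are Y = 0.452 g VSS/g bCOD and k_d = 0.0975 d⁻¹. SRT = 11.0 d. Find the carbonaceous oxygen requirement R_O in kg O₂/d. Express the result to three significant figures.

Correct the yield for decay: Y_obs = Y/(1 + k_d θ_c) = 0.452 / (1 + 0.0975 × 11.0) = 0.452 / 2.072 = 0.2181.
ΔS = 564 − 7.57 = 556.4 mg/L, so the substrate removal rate is 1500 × 556.4/1000 = 834.6 kg bCOD/d.
Biomass synthesised: P_X = Y_obs × 834.6 = 182.0 kg VSS/d.
R_O = Q·(S₀ − S) − 1.42·P_X = 834.6 − 1.42 × 182.0 = 576.2 kg O₂/d.

R_O ≈ 576 kg O₂/d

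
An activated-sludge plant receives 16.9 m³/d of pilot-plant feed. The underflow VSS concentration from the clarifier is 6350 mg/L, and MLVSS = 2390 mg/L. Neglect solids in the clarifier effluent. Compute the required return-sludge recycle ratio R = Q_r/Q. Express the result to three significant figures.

R = Q_r/Q = X/(X_r − X) = 2390 / (6350 − 2390) = 0.6035.

R ≈ 0.604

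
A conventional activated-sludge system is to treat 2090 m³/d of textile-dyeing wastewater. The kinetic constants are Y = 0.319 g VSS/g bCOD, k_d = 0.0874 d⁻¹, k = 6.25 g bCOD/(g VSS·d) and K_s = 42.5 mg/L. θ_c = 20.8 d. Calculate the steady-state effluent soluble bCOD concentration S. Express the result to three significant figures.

S ≈ 3.10 mg/L

Effluent substrate depends only on kinetics and SRT: S = K_s(1 + k_d θ_c) / [θ_c(Yk − k_d) − 1] = 42.5 × (1 + 0.0874 × 20.8) / [20.8 × (0.319 × 6.25 − 0.0874) − 1] = 119.8 / 38.65 = 3.098 mg/L.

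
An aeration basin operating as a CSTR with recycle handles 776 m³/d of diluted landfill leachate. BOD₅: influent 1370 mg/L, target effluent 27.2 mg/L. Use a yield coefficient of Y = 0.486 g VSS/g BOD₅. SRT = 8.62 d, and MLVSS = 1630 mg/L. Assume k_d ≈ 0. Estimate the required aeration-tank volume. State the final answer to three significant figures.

V·X = Y·Q·ΔS·θ_c gives V = 0.486 × 776 × (1370 − 27.2) × 8.62 / 1630 = 2678 m³.

V ≈ 2680 m³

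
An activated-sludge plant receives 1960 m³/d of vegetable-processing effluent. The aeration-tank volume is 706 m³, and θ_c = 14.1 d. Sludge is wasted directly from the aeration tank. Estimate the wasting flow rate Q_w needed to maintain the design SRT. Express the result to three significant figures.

Q_w ≈ 50.1 m³/d

With mixed-liquor wasting, θ_c = V/Q_w, so Q_w = V/θ_c = 706.0/14.1 = 50.07 m³/d.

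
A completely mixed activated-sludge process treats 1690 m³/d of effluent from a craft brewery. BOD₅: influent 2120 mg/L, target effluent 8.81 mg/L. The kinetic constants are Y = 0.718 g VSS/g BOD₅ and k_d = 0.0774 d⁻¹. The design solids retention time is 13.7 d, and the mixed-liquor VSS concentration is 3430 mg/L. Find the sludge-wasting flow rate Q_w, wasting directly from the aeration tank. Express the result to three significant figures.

Rearranging the biomass balance for a CMAS with decay, V = Y·Q·ΔS·θ_c / [X·(1+k_d θ_c)] = 0.718 × 1690 × (2120 − 8.81) × 13.7 / [3430 × (1 + 0.0774 × 13.7)] = 3.51×10^7 / 7067 = 4966 m³.
Wasting from the aeration tank: Q_w = V / θ_c = 4966 / 13.7 = 362.5 m³/d.

Q_w ≈ 362 m³/d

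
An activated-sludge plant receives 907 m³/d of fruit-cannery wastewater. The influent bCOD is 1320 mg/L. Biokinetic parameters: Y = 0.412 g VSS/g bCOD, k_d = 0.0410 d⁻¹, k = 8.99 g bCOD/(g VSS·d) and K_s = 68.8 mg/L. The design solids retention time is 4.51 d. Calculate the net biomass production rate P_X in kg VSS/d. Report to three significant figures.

P_X ≈ 415 kg VSS/d

From the Monod/SRT balance for a CMAS, S = K_s·(1+k_d θ_c)/[θ_c·(Y k − k_d) − 1] = 68.8 × (1 + 0.0410 × 4.51) / [4.51 × (0.412 × 8.99 − 0.0410) − 1] = 81.52 / 15.52 = 5.253 mg/L.
Correct the yield for decay: Y_obs = Y/(1 + k_d θ_c) = 0.412 / (1 + 0.0410 × 4.51) = 0.412 / 1.185 = 0.3477.
Mass of bCOD removed per day: Q(S₀ − S) = 907 × 1315 g/m³ = 1192 kg/d.
Net biomass production P_X = Y_obs × Q·(S₀ − S) = 0.3477 × 1192 = 414.6 kg VSS/d.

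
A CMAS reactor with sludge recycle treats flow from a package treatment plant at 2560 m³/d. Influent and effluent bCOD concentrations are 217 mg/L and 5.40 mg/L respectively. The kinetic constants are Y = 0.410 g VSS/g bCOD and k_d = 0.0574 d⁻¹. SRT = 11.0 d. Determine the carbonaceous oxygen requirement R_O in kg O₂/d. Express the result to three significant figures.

R_O ≈ 348 kg O₂/d

The observed yield is Y_obs = Y/(1 + k_d·θ_c) = 0.410 / (1 + 0.0574 × 11.0) = 0.410 / 1.631 = 0.2513 g VSS per g bCOD removed.
Q·(S₀ − S) = 2560 × (217 − 5.40) × 10⁻³ = 541.7 kg/d removed.
Biomass synthesised: P_X = Y_obs × 541.7 = 136.1 kg VSS/d.
R_O = Q·(S₀ − S) − 1.42·P_X = 541.7 − 1.42 × 136.1 = 348.4 kg O₂/d.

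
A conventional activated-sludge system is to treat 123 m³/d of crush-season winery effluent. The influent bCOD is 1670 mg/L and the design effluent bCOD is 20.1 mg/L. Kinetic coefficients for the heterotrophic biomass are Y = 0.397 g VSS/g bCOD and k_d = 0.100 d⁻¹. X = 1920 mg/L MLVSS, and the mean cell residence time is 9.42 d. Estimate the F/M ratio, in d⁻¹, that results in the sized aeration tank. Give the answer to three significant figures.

Rearranging the biomass balance for a CMAS with decay, V = Y·Q·ΔS·θ_c / [X·(1+k_d θ_c)] = 0.397 × 123 × (1670 − 20.1) × 9.42 / [1920 × (1 + 0.100 × 9.42)] = 7.59×10^5 / 3729 = 203.5 m³.
Food-to-microorganism ratio F/M = Q S₀ / (V X) = 123 × 1670 / (203.5 × 1920) = 0.5256 d⁻¹.

F/M ≈ 0.526 d⁻¹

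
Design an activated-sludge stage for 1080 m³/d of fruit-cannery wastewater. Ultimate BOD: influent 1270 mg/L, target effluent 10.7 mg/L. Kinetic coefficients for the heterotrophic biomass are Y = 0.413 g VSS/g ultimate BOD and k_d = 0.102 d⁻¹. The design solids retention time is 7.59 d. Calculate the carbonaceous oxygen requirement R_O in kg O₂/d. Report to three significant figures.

R_O ≈ 910 kg O₂/d

Observed yield with endogenous decay: Y_obs = Y / (1 + k_d·θ_c) = 0.413 / (1 + 0.102 × 7.59) = 0.413 / 1.774 = 0.2328 g VSS/g ultimate BOD.
Mass of ultimate BOD removed per day: Q(S₀ − S) = 1080 × 1259 g/m³ = 1360 kg/d.
P_X = Y_obs·Q·(S₀ − S) = 0.2328 × 1360 = 316.6 kg VSS/d.
Carbonaceous O₂ demand = substrate oxidised − cell-mass equivalent = 1360 − 1.42 × 316.6 = 910.5 kg O₂/d.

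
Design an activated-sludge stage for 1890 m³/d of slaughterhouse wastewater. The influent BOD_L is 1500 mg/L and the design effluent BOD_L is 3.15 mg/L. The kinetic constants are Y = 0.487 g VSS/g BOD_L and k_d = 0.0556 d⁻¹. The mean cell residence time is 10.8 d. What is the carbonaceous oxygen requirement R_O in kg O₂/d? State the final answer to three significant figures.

The observed yield is Y_obs = Y/(1 + k_d·θ_c) = 0.487 / (1 + 0.0556 × 10.8) = 0.487 / 1.600 = 0.3043 g VSS per g BOD_L removed.
Q·(S₀ − S) = 1890 × (1500 − 3.15) × 10⁻³ = 2829 kg/d removed.
Net sludge production P_X = 0.3043 × 2829 = 860.8 kg VSS/d.
R_O = Q·(S₀ − S) − 1.42·P_X = 2829 − 1.42 × 860.8 = 1607 kg O₂/d.

R_O ≈ 1610 kg O₂/d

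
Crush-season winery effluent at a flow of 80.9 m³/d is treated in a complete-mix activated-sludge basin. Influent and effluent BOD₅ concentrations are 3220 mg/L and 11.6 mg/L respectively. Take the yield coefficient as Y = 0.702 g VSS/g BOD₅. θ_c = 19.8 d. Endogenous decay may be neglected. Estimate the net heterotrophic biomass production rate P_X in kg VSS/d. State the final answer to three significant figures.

Since k_d ≈ 0, Y_obs = Y = 0.702 g VSS/g BOD₅.
ΔS = 3220 − 11.6 = 3208 mg/L, so the substrate removal rate is 80.9 × 3208/1000 = 259.6 kg BOD₅/d.
Biomass produced: P_X = Y_obs·Q·ΔS = 0.7020 × 259.6 ≈ 182.2 kg VSS/d.

P_X ≈ 182 kg VSS/d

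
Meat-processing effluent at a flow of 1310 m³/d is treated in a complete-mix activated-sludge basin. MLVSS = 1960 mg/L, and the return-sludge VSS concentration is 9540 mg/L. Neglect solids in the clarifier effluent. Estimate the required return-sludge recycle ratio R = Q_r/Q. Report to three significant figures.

Solids balance on the clarifier gives (1+R)X = R·X_r, so R = X/(X_r − X) = 1960 / (9540 − 1960) = 0.2586.

R ≈ 0.259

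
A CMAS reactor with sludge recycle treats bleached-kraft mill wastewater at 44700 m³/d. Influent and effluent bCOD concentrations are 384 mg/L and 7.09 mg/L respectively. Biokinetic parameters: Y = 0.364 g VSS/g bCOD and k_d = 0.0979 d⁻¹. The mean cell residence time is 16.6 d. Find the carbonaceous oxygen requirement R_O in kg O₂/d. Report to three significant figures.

R_O ≈ 13500 kg O₂/d

Observed yield with endogenous decay: Y_obs = Y / (1 + k_d·θ_c) = 0.364 / (1 + 0.0979 × 16.6) = 0.364 / 2.625 = 0.1387 g VSS/g bCOD.
Substrate removed = Q·(S₀ − S) = 44700 m³/d × (384 − 7.09) g/m³ = 1.68×10^7 g/d = 16848 kg/d.
P_X = Y_obs·Q·(S₀ − S) = 0.1387 × 16848 = 2336 kg VSS/d.
Carbonaceous O₂ demand = substrate oxidised − cell-mass equivalent = 16848 − 1.42 × 2336 = 13531 kg O₂/d.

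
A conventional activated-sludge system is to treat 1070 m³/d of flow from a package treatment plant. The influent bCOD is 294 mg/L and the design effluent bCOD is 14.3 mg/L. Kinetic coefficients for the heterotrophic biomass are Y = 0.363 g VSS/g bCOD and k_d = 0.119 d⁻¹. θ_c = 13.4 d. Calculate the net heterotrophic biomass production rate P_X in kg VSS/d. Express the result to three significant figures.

P_X ≈ 41.9 kg VSS/d

The observed yield is Y_obs = Y/(1 + k_d·θ_c) = 0.363 / (1 + 0.119 × 13.4) = 0.363 / 2.595 = 0.1399 g VSS per g bCOD removed.
Mass of bCOD removed per day: Q(S₀ − S) = 1070 × 279.7 g/m³ = 299.3 kg/d.
Net biomass production P_X = Y_obs × Q·(S₀ − S) = 0.1399 × 299.3 = 41.87 kg VSS/d.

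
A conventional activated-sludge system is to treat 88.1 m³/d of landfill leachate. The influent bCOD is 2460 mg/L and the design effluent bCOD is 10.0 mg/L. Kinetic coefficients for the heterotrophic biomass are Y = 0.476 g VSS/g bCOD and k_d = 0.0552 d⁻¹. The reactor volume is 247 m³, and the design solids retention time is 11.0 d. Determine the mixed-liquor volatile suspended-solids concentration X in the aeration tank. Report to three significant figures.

X = Y·Q·ΔS·θ_c / [V·(1 + k_d θ_c)] = 0.476 × 88.1 × (2460 − 10.0) × 11.0 / [247 × (1 + 0.0552 × 11.0)] = 2847 mg/L.

X ≈ 2850 mg/L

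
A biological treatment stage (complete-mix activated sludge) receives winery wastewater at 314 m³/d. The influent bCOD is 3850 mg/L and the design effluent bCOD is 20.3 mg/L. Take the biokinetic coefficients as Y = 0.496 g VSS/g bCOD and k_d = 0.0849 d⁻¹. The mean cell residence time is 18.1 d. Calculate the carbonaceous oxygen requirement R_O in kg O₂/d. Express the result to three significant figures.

The observed yield is Y_obs = Y/(1 + k_d·θ_c) = 0.496 / (1 + 0.0849 × 18.1) = 0.496 / 2.537 = 0.1955 g VSS per g bCOD removed.
Q·(S₀ − S) = 314 × (3850 − 20.3) × 10⁻³ = 1203 kg/d removed.
Biomass synthesised: P_X = Y_obs × 1203 = 235.1 kg VSS/d.
Carbonaceous O₂ demand = substrate oxidised − cell-mass equivalent = 1203 − 1.42 × 235.1 = 868.6 kg O₂/d.

R_O ≈ 869 kg O₂/d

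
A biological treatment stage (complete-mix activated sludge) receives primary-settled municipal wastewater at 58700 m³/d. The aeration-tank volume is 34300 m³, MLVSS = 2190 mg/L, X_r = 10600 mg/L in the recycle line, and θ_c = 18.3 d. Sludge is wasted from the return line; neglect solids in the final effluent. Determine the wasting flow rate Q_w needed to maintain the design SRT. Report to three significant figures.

θ_c = V·X/(Q_w·X_r) when wasting from the recycle, so Q_w = V·X/(θ_c·X_r) = 34300 × 2190 / (18.3 × 10600) = 387.2 m³/d.

Q_w ≈ 387 m³/d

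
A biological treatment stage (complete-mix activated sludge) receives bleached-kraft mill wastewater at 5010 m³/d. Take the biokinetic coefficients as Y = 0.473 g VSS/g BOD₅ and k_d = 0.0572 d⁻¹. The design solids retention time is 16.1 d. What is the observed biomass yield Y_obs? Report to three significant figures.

Y_obs = Y / (1 + k_d θ_c) = 0.473 / (1 + 0.0572 × 16.1) = 0.473 / 1.921 = 0.2462.

Y_obs ≈ 0.246 g VSS/g BOD₅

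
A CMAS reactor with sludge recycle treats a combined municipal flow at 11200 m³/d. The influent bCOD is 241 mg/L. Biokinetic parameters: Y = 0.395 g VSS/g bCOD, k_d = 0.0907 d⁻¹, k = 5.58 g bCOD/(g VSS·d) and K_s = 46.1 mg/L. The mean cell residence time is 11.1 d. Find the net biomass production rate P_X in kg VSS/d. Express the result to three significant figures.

Effluent substrate depends only on kinetics and SRT: S = K_s(1 + k_d θ_c) / [θ_c(Yk − k_d) − 1] = 46.1 × (1 + 0.0907 × 11.1) / [11.1 × (0.395 × 5.58 − 0.0907) − 1] = 92.51 / 22.46 = 4.119 mg/L.
Observed yield with endogenous decay: Y_obs = Y / (1 + k_d·θ_c) = 0.395 / (1 + 0.0907 × 11.1) = 0.395 / 2.007 = 0.1968 g VSS/g bCOD.
ΔS = 241 − 4.12 = 236.9 mg/L, so the substrate removal rate is 11200 × 236.9/1000 = 2653 kg bCOD/d.
P_X = Y_obs · Q(S₀ − S) = 0.1968 × 2653 = 522.2 kg VSS/d.

P_X ≈ 522 kg VSS/d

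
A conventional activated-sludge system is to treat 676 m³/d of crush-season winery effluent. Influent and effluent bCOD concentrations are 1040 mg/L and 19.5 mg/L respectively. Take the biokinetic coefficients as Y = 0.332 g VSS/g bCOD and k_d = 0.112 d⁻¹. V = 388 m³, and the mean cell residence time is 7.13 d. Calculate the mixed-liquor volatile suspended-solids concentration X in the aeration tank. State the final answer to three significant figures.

X ≈ 2340 mg/L

Solving the biomass balance for X: X = Y Q (S₀−S) θ_c / [V (1+k_d θ_c)] = 0.332 × 676 × (1040 − 19.5) × 7.13 / [388 × (1 + 0.112 × 7.13)] = 2340 mg/L.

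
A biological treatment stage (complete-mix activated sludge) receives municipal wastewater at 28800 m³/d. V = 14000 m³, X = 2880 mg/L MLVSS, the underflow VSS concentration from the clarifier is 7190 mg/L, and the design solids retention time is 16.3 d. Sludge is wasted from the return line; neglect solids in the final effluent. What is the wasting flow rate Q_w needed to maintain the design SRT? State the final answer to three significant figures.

Q_w = (V·X)/(θ_c X_r) = 14000 × 2880 / (16.3 × 7190) = 344.0 m³/d.

Q_w ≈ 344 m³/d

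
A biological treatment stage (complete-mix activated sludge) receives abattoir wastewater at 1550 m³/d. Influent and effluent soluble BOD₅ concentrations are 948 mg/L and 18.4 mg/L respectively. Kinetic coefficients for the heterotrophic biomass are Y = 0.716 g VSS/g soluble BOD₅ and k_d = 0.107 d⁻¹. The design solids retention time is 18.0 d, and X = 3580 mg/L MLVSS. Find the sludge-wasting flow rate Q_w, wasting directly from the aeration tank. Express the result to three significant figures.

Rearranging the biomass balance for a CMAS with decay, V = Y·Q·ΔS·θ_c / [X·(1+k_d θ_c)] = 0.716 × 1550 × (948 − 18.4) × 18.0 / [3580 × (1 + 0.107 × 18.0)] = 1.86×10^7 / 10475 = 1773 m³.
With mixed-liquor wasting, θ_c = V/Q_w, so Q_w = V/θ_c = 1773/18.0 = 98.49 m³/d.

Q_w ≈ 98.5 m³/d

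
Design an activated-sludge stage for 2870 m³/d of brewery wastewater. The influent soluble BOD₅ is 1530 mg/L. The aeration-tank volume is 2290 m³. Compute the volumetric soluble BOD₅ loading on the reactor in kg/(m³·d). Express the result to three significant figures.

Volumetric loading L_v = Q·S₀ / V = 2870 × 1530 g/m³ / 2290 m³ = 1918 g/(m³·d) = 1.918 kg soluble BOD₅/(m³·d).

L_v ≈ 1.92 kg soluble BOD₅/(m³·d)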